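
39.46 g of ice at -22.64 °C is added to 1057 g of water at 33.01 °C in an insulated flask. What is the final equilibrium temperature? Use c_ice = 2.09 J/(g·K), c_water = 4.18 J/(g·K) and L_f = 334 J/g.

Taking heat into each body as positive, Σ m c ΔT = 0:
warm ice to 0 °C: 39.46×2.09×(0 − (-22.64)) = 1867.2
  fusion: m_ice L_f = 39.46×334 = 13180
  warm the meltwater: 164.94 T
  water cools: 1057×4.18×(T − 33.01) = 4418.3(T − 33.01)
4583.2 T = 145847 − 15047 = 130800
T ≈ 28.54 °C. Since T > 0 °C, the all-ice-melts assumption holds.

T_f ≈ 28.5 °C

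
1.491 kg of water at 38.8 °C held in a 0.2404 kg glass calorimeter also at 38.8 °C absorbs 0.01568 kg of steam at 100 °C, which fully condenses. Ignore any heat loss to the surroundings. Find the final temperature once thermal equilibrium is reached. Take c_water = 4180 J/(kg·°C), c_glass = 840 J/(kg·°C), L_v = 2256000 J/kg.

Net heat exchanged in the isolated system is zero:
steam→water at 100 °C releases m L_v = 0.01568·2256000 = 35374
  condensate cools 100→T: 0.01568·4180·(T − 100) = 65.54(T − 100)
  water warms: 1.491·4180·(T − 38.8) = 6232.4(T − 38.8)
  glass cup: 0.2404·840·(T − 38.8) = 201.94(T − 38.8)
6499.9 T = 35374 + 6554.2 + 249651 = 291580
T ≈ 44.86 °C (< 100 °C, so full condensation is consistent).

T_f ≈ 44.9 °C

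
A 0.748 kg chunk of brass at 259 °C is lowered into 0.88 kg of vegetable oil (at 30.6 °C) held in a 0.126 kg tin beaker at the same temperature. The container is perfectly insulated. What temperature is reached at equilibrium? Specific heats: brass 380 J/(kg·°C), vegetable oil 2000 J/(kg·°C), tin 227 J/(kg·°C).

T_f ≈ 61.9 °C

Setting the total heat transfer to zero:
0.748·380·(T − 259) + 0.88·2000·(T − 30.6) + 0.126·227·(T − 30.6) = 0
284.24(T − 259) + 1760(T − 30.6) + 28.6(T − 30.6) = 0
2072.8 T = 128349
T = 128349 / 2072.8 = 61.9 °C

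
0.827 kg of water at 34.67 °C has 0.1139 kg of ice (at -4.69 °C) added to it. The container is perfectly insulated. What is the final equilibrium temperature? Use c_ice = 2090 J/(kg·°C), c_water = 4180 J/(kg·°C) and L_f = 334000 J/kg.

Setting the total heat transfer to zero:
warm ice to 0 °C: 0.1139×2090×(0 − (-4.69)) = 1116.5
  melt ice: 0.1139×334000 = 38043
  meltwater 0→T: 0.1139×4180×T = 476.1 T
  water cools: 0.827×4180×(T − 34.67) = 3456.9(T − 34.67)
3933 T = 119849 − 39159 = 80690
T ≈ 20.52 °C (positive, so assuming full melt was valid).

T_f ≈ 20.5 °C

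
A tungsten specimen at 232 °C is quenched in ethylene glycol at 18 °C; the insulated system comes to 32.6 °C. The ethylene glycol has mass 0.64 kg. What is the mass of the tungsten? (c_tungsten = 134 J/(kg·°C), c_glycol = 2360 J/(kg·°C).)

Heat gained plus heat lost sum to zero:
m×134×(32.6 − 232) + 0.64×2360×(32.6 − 18) = 0
-26720 m = -22052
m = -22052/-26720 ≈ 0.8253 kg

m ≈ 0.825 kg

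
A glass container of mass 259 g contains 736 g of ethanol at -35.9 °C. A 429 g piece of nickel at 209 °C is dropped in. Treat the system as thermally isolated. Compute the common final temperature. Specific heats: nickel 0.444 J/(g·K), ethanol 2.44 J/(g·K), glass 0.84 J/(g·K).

T_f is the heat-capacity-weighted average of the initial temperatures:
T_f = (190.48×209 + 1795.8×(-35.9) + 217.56×(-35.9)) / (190.48 + 1795.8 + 217.56)
    = -32472 / 2203.9 ≈ -14.73 °C

T_f ≈ -14.7 °C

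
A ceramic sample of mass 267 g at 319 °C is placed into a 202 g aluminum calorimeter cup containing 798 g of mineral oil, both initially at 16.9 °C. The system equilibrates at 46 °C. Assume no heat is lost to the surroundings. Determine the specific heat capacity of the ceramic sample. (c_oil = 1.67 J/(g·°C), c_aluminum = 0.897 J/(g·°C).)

c ≈ 0.604 J/(g·°C)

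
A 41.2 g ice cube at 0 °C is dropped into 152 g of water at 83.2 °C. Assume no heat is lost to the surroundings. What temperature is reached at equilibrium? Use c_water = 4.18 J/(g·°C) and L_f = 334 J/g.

T_f ≈ 48.4 °C

Sum of m c ΔT and latent-heat terms is zero:
melt ice: 41.2×334 = 13761
  meltwater 0→T: 41.2×4.18×T = 172.22 T
  water: 635.36(T − 83.2)
807.58 T = 52862 − 13761 = 39101
T ≈ 48.42 °C (positive, so assuming full melt was valid).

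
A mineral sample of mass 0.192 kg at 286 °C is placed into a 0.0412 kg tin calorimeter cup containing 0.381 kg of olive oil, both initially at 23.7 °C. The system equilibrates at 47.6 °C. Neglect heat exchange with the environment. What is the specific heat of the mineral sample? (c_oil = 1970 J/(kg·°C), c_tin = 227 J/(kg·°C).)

c ≈ 397 J/(kg·°C)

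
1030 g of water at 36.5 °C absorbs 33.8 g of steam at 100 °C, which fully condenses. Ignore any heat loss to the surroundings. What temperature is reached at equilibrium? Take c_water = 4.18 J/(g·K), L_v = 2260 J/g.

T_f ≈ 55.7 °C

Conservation of energy gives ΣQ = 0:
latent heat released on condensation: 33.8·2260 = 76388
  condensate cools 100→T: 33.8·4.18·(T − 100) = 141.28(T − 100)
  water warms: 1030·4.18·(T − 36.5) = 4305.4(T − 36.5)
4446.7 T = 76388 + 14128 + 157147 = 247663
T ≈ 55.70 °C, under the boiling point, so the assumption holds.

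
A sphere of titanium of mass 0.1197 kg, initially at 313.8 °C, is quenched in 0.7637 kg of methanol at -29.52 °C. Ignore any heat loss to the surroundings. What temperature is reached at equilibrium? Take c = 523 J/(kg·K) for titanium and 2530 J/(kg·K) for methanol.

T_f ≈ -18.7 °C

Let T be the final temperature. ΣQ_i = 0:
0.1197×523×(T − 313.8) + 0.7637×2530×(T − (-29.52)) = 0
62.6(T − 313.8) + 1932.2(T − (-29.52)) = 0
(62.6 + 1932.2) T = 62.6×313.8 + 1932.2×(-29.52)
T = -37393 / 1994.8 = -18.7 °C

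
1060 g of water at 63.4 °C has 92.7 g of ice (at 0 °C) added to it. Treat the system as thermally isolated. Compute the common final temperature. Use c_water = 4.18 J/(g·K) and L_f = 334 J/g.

T_f ≈ 51.9 °C

Let T be the final temperature. ΣQ_i = 0:
melt ice: 92.7×334 = 30962
  meltwater 0→T: 92.7×4.18×T = 387.49 T
  water cools: 1060×4.18×(T − 63.4) = 4430.8(T − 63.4)
4818.3 T = 280913 − 30962 = 249951
T ≈ 51.88 °C — above 0 °C, consistent with complete melting.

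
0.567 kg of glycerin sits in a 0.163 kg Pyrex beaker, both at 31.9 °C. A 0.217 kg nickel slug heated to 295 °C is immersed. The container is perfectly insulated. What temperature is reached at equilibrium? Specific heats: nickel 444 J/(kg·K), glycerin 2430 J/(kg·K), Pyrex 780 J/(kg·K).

Heat gained plus heat lost sum to zero:
0.217·444·(T − 295) + 0.567·2430·(T − 31.9) + 0.163·780·(T − 31.9) = 0
96.35(T − 295) + 1377.8(T − 31.9) + 127.14(T − 31.9) = 0
(96.35 + 1377.8 + 127.14) T = 96.35·295 + 1377.8·31.9 + 127.14·31.9
T = 76431/1601.3 ≈ 47.73 °C

T_f ≈ 47.7 °C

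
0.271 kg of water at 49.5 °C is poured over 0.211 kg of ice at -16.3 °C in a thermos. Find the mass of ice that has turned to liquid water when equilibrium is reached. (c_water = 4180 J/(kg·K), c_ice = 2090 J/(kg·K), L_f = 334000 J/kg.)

m_melted ≈ 0.146 kg

Water can give up m c ΔT = 0.271·4180·49.5 = 56073 J before reaching 0 °C.
Warming the ice to 0 °C takes 0.211·2090·16.3 = 7188.1 J, leaving 48884 J for melting.
Fully melting the ice requires m_ice L_f = 0.211·334000 = 70474 J.
Since 48884 < 70474 J, not all the ice melts; equilibrium is at 0 °C.
Mass melted = 48884/334000 ≈ 0.1464 kg.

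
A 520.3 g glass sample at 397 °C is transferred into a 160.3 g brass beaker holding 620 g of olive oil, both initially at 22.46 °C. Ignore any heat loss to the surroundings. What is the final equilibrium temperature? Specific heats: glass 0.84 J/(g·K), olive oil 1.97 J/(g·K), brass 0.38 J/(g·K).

T_f ≈ 117.7 °C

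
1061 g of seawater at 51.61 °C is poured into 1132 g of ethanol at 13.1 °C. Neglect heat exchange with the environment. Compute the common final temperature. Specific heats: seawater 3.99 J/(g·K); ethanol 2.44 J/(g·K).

Conservation of energy gives ΣQ = 0:
1061*3.99*(T − 51.61) + 1132*2.44*(T − 13.1) = 0
6995.5 T = 254669
T = 254669 / 6995.5 = 36.4 °C

T_f ≈ 36.4 °C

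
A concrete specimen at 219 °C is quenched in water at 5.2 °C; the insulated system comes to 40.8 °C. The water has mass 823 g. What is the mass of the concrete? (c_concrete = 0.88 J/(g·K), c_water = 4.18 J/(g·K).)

m ≈ 781 g

Heat lost by the concrete = heat gained by the water:
m·0.88·(219 − 40.8) = 823·4.18·(40.8 − 5.2)
156.82 m = 122469  ⇒  m ≈ 781 g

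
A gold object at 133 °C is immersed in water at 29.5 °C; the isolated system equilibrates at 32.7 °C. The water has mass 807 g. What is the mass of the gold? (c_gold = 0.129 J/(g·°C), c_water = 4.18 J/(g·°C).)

Heat lost by the gold = heat gained by the water:
m·0.129·(133 − 32.7) = 807·4.18·(32.7 − 29.5)
12.94 m = 10794  ⇒  m ≈ 834.3 g

m ≈ 834 g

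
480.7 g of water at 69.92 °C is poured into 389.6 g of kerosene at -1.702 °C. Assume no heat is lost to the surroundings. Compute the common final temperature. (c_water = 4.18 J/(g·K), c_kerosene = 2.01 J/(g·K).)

T_f ≈ 49.8 °C

Heat lost by the water equals heat gained by the kerosene:
480.7·4.18·(69.92 − T) = 389.6·2.01·(T − (-1.702))
2009.3(69.92 − T) = 783.1(T − (-1.702))
2792.4 T = 139159  ⇒  T ≈ 49.83 °C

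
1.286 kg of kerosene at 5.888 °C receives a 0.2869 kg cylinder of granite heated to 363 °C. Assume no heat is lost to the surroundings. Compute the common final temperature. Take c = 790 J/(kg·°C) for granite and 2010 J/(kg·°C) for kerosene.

Heat lost by the granite equals heat gained by the kerosene:
0.2869×790×(363 − T) = 1.286×2010×(T − 5.888)
226.65(363 − T) = 2584.9(T − 5.888)
2811.5 T = 97494  ⇒  T ≈ 34.68 °C

T_f ≈ 34.7 °C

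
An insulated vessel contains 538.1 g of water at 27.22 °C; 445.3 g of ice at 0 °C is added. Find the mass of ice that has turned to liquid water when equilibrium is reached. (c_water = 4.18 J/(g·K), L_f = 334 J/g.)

m_melted ≈ 183 g

Water can give up m c ΔT = 538.1×4.18×27.22 = 61225 J before reaching 0 °C.
To melt every bit of ice: 445.3×334 = 148730 J.
Since 61225 < 148730 J, not all the ice melts; equilibrium is at 0 °C.
m_melt = 61225 / L_f = 183.3 g.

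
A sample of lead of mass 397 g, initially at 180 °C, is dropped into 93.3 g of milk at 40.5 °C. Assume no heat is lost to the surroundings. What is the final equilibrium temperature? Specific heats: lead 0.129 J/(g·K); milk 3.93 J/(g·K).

Net heat exchanged in the isolated system is zero:
397*0.129*(T − 180) + 93.3*3.93*(T − 40.5) = 0
51.21(T − 180) + 366.67(T − 40.5) = 0
(51.21 + 366.67) T = 51.21*180 + 366.67*40.5
T ≈ 57.60 °C

T_f ≈ 57.6 °C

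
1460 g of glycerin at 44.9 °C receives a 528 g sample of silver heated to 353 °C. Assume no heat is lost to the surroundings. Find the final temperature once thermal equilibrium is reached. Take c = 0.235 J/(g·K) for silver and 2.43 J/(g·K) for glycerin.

T_f ≈ 55.3 °C

Heat lost by the silver equals heat gained by the glycerin:
528*0.235*(353 − T) = 1460*2.43*(T − 44.9)
124.08(353 − T) = 3547.8(T − 44.9)
3671.9 T = 203096  ⇒  T ≈ 55.31 °C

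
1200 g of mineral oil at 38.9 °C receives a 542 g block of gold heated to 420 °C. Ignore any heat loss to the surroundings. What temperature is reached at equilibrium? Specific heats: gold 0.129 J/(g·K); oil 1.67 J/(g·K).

With ΣQ=0 the equilibrium temperature is the m·c-weighted mean:
T_f = (69.92·420 + 2004·38.9) / (69.92 + 2004)
    = 107321 / 2073.9 ≈ 51.75 °C

T_f ≈ 51.7 °C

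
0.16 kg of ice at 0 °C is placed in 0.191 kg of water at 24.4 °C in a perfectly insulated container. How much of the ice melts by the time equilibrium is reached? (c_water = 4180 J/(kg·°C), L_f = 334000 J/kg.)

m_melted ≈ 0.0583 kg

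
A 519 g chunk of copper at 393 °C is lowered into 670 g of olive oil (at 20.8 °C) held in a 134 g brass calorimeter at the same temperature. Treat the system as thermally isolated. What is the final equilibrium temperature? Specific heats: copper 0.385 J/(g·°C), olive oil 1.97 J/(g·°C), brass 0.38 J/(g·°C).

Setting the total heat transfer to zero:
519*0.385*(T − 393) + 670*1.97*(T − 20.8) + 134*0.38*(T − 20.8) = 0
(199.81 + 1319.9 + 50.92) T = 199.81*393 + 1319.9*20.8 + 50.92*20.8
T = 107040/1570.6 ≈ 68.15 °C

T_f ≈ 68.2 °C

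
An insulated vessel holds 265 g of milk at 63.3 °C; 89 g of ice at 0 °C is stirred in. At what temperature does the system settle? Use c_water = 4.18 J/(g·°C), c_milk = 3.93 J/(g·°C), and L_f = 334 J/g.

T_f ≈ 25.6 °C

Let T be the final temperature. ΣQ_i = 0:
fusion: m_ice L_f = 89·334 = 29726
  warm the meltwater: 372.02 T
  milk cools: 265·3.93·(T − 63.3) = 1041.5(T − 63.3)
1413.5 T = 65924 − 29726 = 36198
T ≈ 25.61 °C. Since T > 0 °C, the all-ice-melts assumption holds.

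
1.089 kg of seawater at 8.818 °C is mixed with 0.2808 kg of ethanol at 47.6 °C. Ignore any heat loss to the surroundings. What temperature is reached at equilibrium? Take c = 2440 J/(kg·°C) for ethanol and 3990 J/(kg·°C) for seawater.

Heat lost by the ethanol equals heat gained by the seawater:
0.2808×2440×(47.6 − T) = 1.089×3990×(T − 8.818)
685.15(47.6 − T) = 4345.1(T − 8.818)
5030.3 T = 70928  ⇒  T ≈ 14.10 °C

T_f ≈ 14.1 °C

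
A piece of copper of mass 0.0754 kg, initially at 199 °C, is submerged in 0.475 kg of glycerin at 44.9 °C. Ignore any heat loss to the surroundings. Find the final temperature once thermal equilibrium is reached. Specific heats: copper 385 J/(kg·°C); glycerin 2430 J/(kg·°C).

T_f ≈ 48.7 °C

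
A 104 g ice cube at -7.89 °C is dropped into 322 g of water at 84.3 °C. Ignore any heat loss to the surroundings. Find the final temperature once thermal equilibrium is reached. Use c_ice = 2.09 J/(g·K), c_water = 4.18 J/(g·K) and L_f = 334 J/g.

Heat gained plus heat lost sum to zero:
warm ice to 0 °C: 104·2.09·(0 − (-7.89)) = 1715; latent heat to melt: 104·334 = 34736; meltwater 0→T: 104·4.18·T = 434.72 T; water cools: 322·4.18·(T − 84.3) = 1346(T − 84.3)
1780.7 T = 113464 − 36451 = 77013
T ≈ 43.25 °C — above 0 °C, consistent with complete melting.

T_f ≈ 43.2 °C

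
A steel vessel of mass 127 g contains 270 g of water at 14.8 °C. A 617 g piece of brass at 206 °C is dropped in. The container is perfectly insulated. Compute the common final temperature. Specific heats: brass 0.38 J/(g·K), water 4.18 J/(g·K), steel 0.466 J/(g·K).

T_f ≈ 46.3 °C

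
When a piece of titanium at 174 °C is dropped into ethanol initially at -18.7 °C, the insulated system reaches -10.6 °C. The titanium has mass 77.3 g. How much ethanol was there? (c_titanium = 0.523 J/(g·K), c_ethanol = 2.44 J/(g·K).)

m ≈ 378 g

Net heat exchanged in the isolated system is zero:
77.3·0.523·(-10.6 − 174) + m·2.44·(-10.6 − (-18.7)) = 0
19.76 m = 7463
m = 7463/19.76 ≈ 377.6 g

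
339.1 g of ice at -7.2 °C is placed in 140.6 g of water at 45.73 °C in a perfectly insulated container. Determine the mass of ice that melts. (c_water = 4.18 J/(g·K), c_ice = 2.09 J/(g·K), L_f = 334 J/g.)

m_melted ≈ 65.2 g

Heat available from the water dropping to 0 °C: 140.6·4.18·45.73 = 26876 J.
Warming the ice to 0 °C takes 339.1·2.09·7.2 = 5102.8 J, leaving 21773 J for melting.
Fully melting the ice requires m_ice L_f = 339.1·334 = 113259 J.
That's not enough to melt it all — equilibrium is at 0 °C with ice remaining.
Mass melted = 21773/334 ≈ 65.19 g.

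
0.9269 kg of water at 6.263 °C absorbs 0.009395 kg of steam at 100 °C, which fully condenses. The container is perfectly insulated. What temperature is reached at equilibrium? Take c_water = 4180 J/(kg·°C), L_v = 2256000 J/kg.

T_f ≈ 12.6 °C

Setting the total heat transfer to zero:
condense steam: −0.009395·2256000 = −21195; condensate cools 100→T: 0.009395·4180·(T − 100) = 39.27(T − 100); water warms: 0.9269·4180·(T − 6.263) = 3874.4(T − 6.263)
3913.7 T = 21195 + 3927.1 + 24266 = 49388
T ≈ 12.62 °C (< 100 °C, so full condensation is consistent).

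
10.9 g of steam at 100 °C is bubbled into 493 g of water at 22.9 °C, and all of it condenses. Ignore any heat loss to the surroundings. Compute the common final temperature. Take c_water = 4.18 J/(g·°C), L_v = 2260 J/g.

Heat gained plus heat lost sum to zero:
steam→water at 100 °C releases m L_v = 10.9·2260 = 24634; condensate cools 100→T: 10.9·4.18·(T − 100) = 45.56(T − 100); water warms: 493·4.18·(T − 22.9) = 2060.7(T − 22.9)
2106.3 T = 24634 + 4556.2 + 47191 = 76381
T ≈ 36.26 °C, under the boiling point, so the assumption holds.

T_f ≈ 36.3 °C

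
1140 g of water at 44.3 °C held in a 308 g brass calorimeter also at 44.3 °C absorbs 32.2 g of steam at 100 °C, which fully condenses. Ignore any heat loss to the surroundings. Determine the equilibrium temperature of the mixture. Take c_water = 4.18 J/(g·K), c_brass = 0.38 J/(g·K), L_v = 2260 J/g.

Net heat exchanged in the isolated system is zero:
latent heat released on condensation: 32.2×2260 = 72772
  condensate cools 100→T: 32.2×4.18×(T − 100) = 134.6(T − 100)
  water warms: 1140×4.18×(T − 44.3) = 4765.2(T − 44.3)
  cup: 117.04(T − 44.3)
5016.8 T = 72772 + 13460 + 216283 = 302515
T ≈ 60.30 °C, under the boiling point, so the assumption holds.

T_f ≈ 60.3 °C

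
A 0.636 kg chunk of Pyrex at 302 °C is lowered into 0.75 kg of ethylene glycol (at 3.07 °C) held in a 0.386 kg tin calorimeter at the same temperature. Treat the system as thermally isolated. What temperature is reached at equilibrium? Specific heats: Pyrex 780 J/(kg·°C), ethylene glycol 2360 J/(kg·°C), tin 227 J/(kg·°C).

T_f ≈ 66.1 °C

T_f is the heat-capacity-weighted average of the initial temperatures:
T_f = (496.08×302 + 1770×3.07 + 87.62×3.07) / (496.08 + 1770 + 87.62)
    = 155519 / 2353.7 ≈ 66.07 °C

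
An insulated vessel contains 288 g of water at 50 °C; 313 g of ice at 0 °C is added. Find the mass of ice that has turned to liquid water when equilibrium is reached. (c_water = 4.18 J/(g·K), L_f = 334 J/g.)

Water can give up m c ΔT = 288×4.18×50 = 60192 J before reaching 0 °C.
Melting all 313 g of ice would need 313×334 = 104542 J.
That's not enough to melt it all — equilibrium is at 0 °C with ice remaining.
Mass melted = 60192/334 ≈ 180.2 g.

m_melted ≈ 180 g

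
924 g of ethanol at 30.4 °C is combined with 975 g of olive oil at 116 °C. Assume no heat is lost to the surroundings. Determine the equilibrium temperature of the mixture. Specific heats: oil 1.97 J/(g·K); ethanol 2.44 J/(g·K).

Energy conservation, ΣQ = 0:
975*1.97*(T − 116) + 924*2.44*(T − 30.4) = 0
(1920.8 + 2254.6) T = 1920.8*116 + 2254.6*30.4
T = 291346 / 4175.3 = 69.8 °C

T_f ≈ 69.8 °C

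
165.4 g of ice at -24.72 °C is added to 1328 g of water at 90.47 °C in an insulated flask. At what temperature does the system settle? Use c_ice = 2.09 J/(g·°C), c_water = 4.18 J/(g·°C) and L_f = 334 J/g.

T_f ≈ 70.2 °C

Net heat exchanged in the isolated system is zero:
warm ice to 0 °C: 165.4·2.09·(0 − (-24.72)) = 8545.4; fusion: m_ice L_f = 165.4·334 = 55244; meltwater 0→T: 165.4·4.18·T = 691.37 T; water: 5551(T − 90.47)
6242.4 T = 502203 − 63789 = 438414
T ≈ 70.23 °C — above 0 °C, consistent with complete melting.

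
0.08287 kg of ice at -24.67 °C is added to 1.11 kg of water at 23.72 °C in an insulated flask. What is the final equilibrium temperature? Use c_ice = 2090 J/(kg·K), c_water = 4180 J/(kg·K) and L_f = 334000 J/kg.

T_f ≈ 15.7 °C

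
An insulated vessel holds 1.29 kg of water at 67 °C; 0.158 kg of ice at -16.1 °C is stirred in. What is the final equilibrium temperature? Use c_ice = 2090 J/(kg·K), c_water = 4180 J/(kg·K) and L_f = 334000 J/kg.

T_f ≈ 50.1 °C

Energy balance with sensible and latent terms:
ice -16.1→0 °C: 0.158·2090·16.1 = 5316.5; latent heat to melt: 0.158·334000 = 52772; warm the meltwater: 660.44 T; water cools: 1.29·4180·(T − 67) = 5392.2(T − 67)
6052.6 T = 361277 − 58089 = 303189
T ≈ 50.09 °C — above 0 °C, consistent with complete melting.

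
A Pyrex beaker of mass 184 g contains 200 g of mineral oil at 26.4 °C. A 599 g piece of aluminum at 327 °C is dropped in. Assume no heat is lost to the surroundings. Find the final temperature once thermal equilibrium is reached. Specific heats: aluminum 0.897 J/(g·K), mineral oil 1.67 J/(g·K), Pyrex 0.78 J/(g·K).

T_f ≈ 185.6 °C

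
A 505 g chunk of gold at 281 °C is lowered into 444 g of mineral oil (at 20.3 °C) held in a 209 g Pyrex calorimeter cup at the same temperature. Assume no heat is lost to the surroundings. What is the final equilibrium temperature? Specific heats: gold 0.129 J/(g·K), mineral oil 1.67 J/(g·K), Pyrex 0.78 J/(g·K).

T_f ≈ 37.8 °C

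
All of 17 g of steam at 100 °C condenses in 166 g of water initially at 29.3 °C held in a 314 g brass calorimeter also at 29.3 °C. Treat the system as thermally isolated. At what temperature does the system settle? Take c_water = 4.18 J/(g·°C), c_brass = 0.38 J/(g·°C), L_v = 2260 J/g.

T_f ≈ 78.4 °C

Sum of m c ΔT and latent-heat terms is zero:
latent heat released on condensation: 17×2260 = 38420; condensate cools 100→T: 17×4.18×(T − 100) = 71.06(T − 100); water warms: 166×4.18×(T − 29.3) = 693.88(T − 29.3); brass cup: 314×0.38×(T − 29.3) = 119.32(T − 29.3)
884.26 T = 38420 + 7106 + 23827 = 69353
T ≈ 78.43 °C — below 100 °C, confirming all the steam condensed.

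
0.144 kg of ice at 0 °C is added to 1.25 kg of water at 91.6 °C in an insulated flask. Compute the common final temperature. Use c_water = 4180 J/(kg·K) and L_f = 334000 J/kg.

Net heat exchanged in the isolated system is zero:
fusion: m_ice L_f = 0.144×334000 = 48096
  meltwater 0→T: 0.144×4180×T = 601.92 T
  water cools: 1.25×4180×(T − 91.6) = 5225(T − 91.6)
5826.9 T = 478610 − 48096 = 430514
T ≈ 73.88 °C. Since T > 0 °C, the all-ice-melts assumption holds.

T_f ≈ 73.9 °C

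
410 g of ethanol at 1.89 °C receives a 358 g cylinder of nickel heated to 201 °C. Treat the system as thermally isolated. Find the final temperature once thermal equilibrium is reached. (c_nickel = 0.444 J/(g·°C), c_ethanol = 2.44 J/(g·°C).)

T_f ≈ 29.2 °C

Setting the total heat transfer to zero:
358×0.444×(T − 201) + 410×2.44×(T − 1.89) = 0
158.95(T − 201) + 1000.4(T − 1.89) = 0
(158.95 + 1000.4) T = 158.95×201 + 1000.4×1.89
T = 33840/1159.4 ≈ 29.19 °C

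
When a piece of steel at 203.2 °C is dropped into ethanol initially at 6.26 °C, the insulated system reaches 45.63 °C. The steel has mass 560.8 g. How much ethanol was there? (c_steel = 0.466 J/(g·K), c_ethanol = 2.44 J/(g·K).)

m ≈ 429 g

Heat lost by the steel = heat gained by the ethanol:
560.8×0.466×(203.2 − 45.63) = m×2.44×(45.63 − 6.26)
96.06 m = 41178  ⇒  m ≈ 428.7 g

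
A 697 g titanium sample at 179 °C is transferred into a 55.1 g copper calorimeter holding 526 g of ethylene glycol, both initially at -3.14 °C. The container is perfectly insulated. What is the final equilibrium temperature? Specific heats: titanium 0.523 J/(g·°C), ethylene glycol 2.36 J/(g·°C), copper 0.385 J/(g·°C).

Heat gained plus heat lost sum to zero:
697×0.523×(T − 179) + 526×2.36×(T − (-3.14)) + 55.1×0.385×(T − (-3.14)) = 0
364.53(T − 179) + 1241.4(T − (-3.14)) + 21.21(T − (-3.14)) = 0
1627.1 T = 61287
T = 61287 / 1627.1 = 37.7 °C

T_f ≈ 37.7 °C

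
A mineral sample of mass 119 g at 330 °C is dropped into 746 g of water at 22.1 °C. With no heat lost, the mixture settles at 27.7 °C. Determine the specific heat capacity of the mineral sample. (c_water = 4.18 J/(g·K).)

Conservation of energy gives ΣQ = 0:
119×c×(27.7 − 330) + 746×4.18×(27.7 − 22.1) = 0
-35974 c = -17462
c = -17462/-35974 ≈ 0.4854 J/(g·K)

c ≈ 0.485 J/(g·K)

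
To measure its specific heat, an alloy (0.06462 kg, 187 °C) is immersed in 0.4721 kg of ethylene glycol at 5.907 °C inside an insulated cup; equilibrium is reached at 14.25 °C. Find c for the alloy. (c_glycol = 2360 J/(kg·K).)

c ≈ 833 J/(kg·K)

Taking heat into each body as positive, Σ m c ΔT = 0:
0.06462·c·(14.25 − 187) + 0.4721·2360·(14.25 − 5.907) = 0
-11.16 c = -9295.4
c = -9295.4/-11.16 ≈ 832.7 J/(kg·K)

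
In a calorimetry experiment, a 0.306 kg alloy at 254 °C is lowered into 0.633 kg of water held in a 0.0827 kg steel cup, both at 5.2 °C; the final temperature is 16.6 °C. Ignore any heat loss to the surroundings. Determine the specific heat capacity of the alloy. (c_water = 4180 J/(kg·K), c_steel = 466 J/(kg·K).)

Taking heat into each body as positive, Σ m c ΔT = 0:
0.306×c×(16.6 − 254) + 0.633×4180×(16.6 − 5.2) + 0.0827×466×(16.6 − 5.2) = 0
-72.64 c = -30603
c = -30603/-72.64 ≈ 421.3 J/(kg·K)

c ≈ 421 J/(kg·K)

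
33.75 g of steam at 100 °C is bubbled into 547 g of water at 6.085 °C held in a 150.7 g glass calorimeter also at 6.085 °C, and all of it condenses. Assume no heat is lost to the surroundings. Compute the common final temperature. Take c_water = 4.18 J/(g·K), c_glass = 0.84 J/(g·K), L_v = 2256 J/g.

T_f ≈ 41.1 °C

Setting the total heat transfer to zero:
latent heat released on condensation: 33.75·2256 = 76140; condensate cools 100→T: 33.75·4.18·(T − 100) = 141.07(T − 100); original water: 2286.5(T − 6.085); cup: 126.59(T − 6.085)
2554.1 T = 76140 + 14107 + 14683 = 104931
T ≈ 41.08 °C, under the boiling point, so the assumption holds.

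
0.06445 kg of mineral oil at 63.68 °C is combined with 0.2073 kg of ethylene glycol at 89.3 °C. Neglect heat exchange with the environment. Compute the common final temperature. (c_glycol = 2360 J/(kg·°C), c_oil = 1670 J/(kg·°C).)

T_f ≈ 84.7 °C

Energy conservation, ΣQ = 0:
0.2073*2360*(T − 89.3) + 0.06445*1670*(T − 63.68) = 0
596.86 T = 50542
T = 50542/596.86 ≈ 84.68 °C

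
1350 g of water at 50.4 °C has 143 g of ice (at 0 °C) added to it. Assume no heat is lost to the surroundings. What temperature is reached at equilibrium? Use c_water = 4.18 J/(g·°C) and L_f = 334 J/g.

T_f ≈ 37.9 °C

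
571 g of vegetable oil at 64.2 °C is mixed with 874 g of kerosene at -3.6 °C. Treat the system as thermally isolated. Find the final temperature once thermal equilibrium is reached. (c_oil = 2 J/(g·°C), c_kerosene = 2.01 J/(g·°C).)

T_f = Σ m_i c_i T_i / Σ m_i c_i:
T_f = (1142*64.2 + 1756.7*(-3.6)) / (1142 + 1756.7)
    = 66992 / 2898.7 ≈ 23.11 °C

T_f ≈ 23.1 °C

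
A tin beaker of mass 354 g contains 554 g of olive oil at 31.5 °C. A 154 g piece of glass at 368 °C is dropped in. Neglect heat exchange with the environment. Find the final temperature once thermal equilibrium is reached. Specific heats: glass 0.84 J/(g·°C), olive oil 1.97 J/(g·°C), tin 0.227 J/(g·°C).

T_f ≈ 65.0 °C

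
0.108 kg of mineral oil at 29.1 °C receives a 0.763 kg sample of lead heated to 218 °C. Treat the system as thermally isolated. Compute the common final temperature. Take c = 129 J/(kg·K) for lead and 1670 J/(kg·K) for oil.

T_f ≈ 95.8 °C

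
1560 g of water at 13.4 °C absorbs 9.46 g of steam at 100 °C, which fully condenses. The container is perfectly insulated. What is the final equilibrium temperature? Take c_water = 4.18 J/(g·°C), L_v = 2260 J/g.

Taking heat into each body as positive, Σ m c ΔT = 0:
condense steam: −9.46·2260 = −21380; condensate cools 100→T: 9.46·4.18·(T − 100) = 39.54(T − 100); water warms: 1560·4.18·(T − 13.4) = 6520.8(T − 13.4)
6560.3 T = 21380 + 3954.3 + 87379 = 112713
T ≈ 17.18 °C, under the boiling point, so the assumption holds.

T_f ≈ 17.2 °C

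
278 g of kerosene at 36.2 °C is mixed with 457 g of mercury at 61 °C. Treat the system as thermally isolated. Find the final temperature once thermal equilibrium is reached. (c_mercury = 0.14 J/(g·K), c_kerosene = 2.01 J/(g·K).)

Energy conservation, ΣQ = 0:
457·0.14·(T − 61) + 278·2.01·(T − 36.2) = 0
63.98(T − 61) + 558.78(T − 36.2) = 0
622.76 T = 24131
T = 24131 / 622.76 = 38.7 °C

T_f ≈ 38.7 °C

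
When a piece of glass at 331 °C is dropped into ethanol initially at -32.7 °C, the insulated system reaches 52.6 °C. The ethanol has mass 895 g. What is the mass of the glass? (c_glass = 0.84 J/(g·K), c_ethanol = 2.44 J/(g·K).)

m ≈ 797 g

Heat lost by the glass = heat gained by the ethanol:
m×0.84×(331 − 52.6) = 895×2.44×(52.6 − (-32.7))
233.86 m = 186278  ⇒  m ≈ 796.6 g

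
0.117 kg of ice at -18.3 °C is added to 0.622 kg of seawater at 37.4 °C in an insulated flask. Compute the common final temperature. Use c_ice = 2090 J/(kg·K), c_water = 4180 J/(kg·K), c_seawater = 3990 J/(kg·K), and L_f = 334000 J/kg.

T_f ≈ 16.6 °C

Net heat exchanged in the isolated system is zero:
ice -18.3→0 °C: 0.117×2090×18.3 = 4474.9; latent heat to melt: 0.117×334000 = 39078; meltwater 0→T: 0.117×4180×T = 489.06 T; seawater cools: 0.622×3990×(T − 37.4) = 2481.8(T − 37.4)
2970.8 T = 92819 − 43553 = 49266
T ≈ 16.58 °C. Since T > 0 °C, the all-ice-melts assumption holds.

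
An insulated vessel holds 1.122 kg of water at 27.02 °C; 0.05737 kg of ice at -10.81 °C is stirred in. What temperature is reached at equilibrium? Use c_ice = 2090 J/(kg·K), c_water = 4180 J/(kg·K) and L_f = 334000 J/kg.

T_f ≈ 21.6 °C

Energy balance with sensible and latent terms:
warm ice to 0 °C: 0.05737·2090·(0 − (-10.81)) = 1296.2
  melt ice: 0.05737·334000 = 19162
  meltwater 0→T: 0.05737·4180·T = 239.81 T
  water cools: 1.122·4180·(T − 27.02) = 4690(T − 27.02)
4929.8 T = 126723 − 20458 = 106265
T ≈ 21.56 °C (positive, so assuming full melt was valid).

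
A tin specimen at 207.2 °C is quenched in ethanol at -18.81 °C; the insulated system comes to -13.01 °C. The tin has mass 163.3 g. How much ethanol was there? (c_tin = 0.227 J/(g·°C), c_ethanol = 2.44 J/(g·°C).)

m ≈ 577 g

Heat lost by the tin = heat gained by the ethanol:
163.3×0.227×(207.2 − -13.01) = m×2.44×(-13.01 − (-18.81))
14.15 m = 8163  ⇒  m ≈ 576.8 g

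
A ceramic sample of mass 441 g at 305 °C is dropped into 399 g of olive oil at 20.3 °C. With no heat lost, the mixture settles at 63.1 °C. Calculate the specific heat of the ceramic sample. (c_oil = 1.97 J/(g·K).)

c ≈ 0.315 J/(g·K)

Let T be the final temperature. ΣQ_i = 0:
441·c·(63.1 − 305) + 399·1.97·(63.1 − 20.3) = 0
-106678 c = -33642
c = -33642/-106678 ≈ 0.3154 J/(g·K)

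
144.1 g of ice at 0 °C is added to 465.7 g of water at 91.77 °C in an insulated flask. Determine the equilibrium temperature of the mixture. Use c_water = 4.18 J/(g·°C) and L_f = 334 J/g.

T_f ≈ 51.2 °C

Net heat exchanged in the isolated system is zero:
fusion: m_ice L_f = 144.1×334 = 48129
  meltwater 0→T: 144.1×4.18×T = 602.34 T
  water cools: 465.7×4.18×(T − 91.77) = 1946.6(T − 91.77)
2549 T = 178642 − 48129 = 130512
T ≈ 51.20 °C. Since T > 0 °C, the all-ice-melts assumption holds.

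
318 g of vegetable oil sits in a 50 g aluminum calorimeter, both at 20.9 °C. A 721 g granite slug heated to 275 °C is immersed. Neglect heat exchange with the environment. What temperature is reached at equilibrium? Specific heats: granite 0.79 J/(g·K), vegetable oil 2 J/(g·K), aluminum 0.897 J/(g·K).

Taking heat into each body as positive, Σ m c ΔT = 0:
721·0.79·(T − 275) + 318·2·(T − 20.9) + 50·0.897·(T − 20.9) = 0
(569.59 + 636 + 44.85) T = 569.59·275 + 636·20.9 + 44.85·20.9
T = 170867 / 1250.4 = 137 °C

T_f ≈ 136.6 °C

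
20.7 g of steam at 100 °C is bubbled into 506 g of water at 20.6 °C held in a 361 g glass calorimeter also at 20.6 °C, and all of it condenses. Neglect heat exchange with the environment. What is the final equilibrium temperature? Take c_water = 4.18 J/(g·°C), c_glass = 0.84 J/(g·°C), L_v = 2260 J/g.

T_f ≈ 42.0 °C

Sum of m c ΔT and latent-heat terms is zero:
steam→water at 100 °C releases m L_v = 20.7×2260 = 46782; condensed water 100 °C→T: 86.53(T − 100); water warms: 506×4.18×(T − 20.6) = 2115.1(T − 20.6); glass cup: 361×0.84×(T − 20.6) = 303.24(T − 20.6)
2504.8 T = 46782 + 8652.6 + 49817 = 105252
T ≈ 42.02 °C — below 100 °C, confirming all the steam condensed.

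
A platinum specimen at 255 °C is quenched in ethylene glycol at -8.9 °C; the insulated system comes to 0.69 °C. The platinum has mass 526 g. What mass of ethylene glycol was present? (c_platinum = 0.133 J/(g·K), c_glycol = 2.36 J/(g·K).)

m ≈ 786 g

Setting the total heat transfer to zero:
526×0.133×(0.69 − 255) + m×2.36×(0.69 − (-8.9)) = 0
22.63 m = 17791
m = 17791/22.63 ≈ 786.1 g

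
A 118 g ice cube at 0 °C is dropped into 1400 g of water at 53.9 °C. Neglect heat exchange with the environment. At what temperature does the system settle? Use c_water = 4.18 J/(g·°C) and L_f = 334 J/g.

T_f ≈ 43.5 °C

Energy balance with sensible and latent terms:
melt ice: 118·334 = 39412
  warm the meltwater: 493.24 T
  water: 5852(T − 53.9)
6345.2 T = 315423 − 39412 = 276011
T ≈ 43.50 °C — above 0 °C, consistent with complete melting.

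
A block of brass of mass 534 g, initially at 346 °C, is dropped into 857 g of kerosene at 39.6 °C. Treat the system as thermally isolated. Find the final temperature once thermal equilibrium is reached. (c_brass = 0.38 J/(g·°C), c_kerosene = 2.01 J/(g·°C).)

T_f ≈ 71.9 °C

Energy conservation, ΣQ = 0:
534·0.38·(T − 346) + 857·2.01·(T − 39.6) = 0
202.92(T − 346) + 1722.6(T − 39.6) = 0
1925.5 T = 138424
T ≈ 71.89 °C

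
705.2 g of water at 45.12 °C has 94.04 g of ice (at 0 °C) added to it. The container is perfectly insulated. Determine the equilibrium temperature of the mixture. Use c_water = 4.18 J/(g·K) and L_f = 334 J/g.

Let T be the final temperature. ΣQ_i = 0:
latent heat to melt: 94.04·334 = 31409
  meltwater 0→T: 94.04·4.18·T = 393.09 T
  water: 2947.7(T − 45.12)
3340.8 T = 133002 − 31409 = 101592
T ≈ 30.41 °C. Since T > 0 °C, the all-ice-melts assumption holds.

T_f ≈ 30.4 °C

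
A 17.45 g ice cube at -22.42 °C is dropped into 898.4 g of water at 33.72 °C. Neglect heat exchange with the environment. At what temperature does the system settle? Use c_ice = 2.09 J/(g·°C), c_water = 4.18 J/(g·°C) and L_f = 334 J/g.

Net heat exchanged in the isolated system is zero:
ice -22.42→0 °C: 17.45×2.09×22.42 = 817.67; latent heat to melt: 17.45×334 = 5828.3; warm the meltwater: 72.94 T; water cools: 898.4×4.18×(T − 33.72) = 3755.3(T − 33.72)
3828.3 T = 126629 − 6646 = 119983
T ≈ 31.34 °C. Since T > 0 °C, the all-ice-melts assumption holds.

T_f ≈ 31.3 °C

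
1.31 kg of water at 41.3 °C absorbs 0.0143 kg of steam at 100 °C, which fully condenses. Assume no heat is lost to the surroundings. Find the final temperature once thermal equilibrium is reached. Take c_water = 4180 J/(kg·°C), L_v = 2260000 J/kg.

T_f ≈ 47.8 °C

Sum of m c ΔT and latent-heat terms is zero:
condense steam: −0.0143×2260000 = −32318
  condensed water 100 °C→T: 59.77(T − 100)
  water warms: 1.31×4180×(T − 41.3) = 5475.8(T − 41.3)
5535.6 T = 32318 + 5977.4 + 226151 = 264446
T ≈ 47.77 °C (< 100 °C, so full condensation is consistent).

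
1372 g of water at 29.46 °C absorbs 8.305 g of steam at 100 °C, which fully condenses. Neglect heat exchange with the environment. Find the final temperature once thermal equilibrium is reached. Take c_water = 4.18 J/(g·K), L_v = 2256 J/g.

Heat gained plus heat lost sum to zero:
steam→water at 100 °C releases m L_v = 8.305×2256 = 18736; condensate cools 100→T: 8.305×4.18×(T − 100) = 34.71(T − 100); original water: 5735(T − 29.46)
5769.7 T = 18736 + 3471.5 + 168952 = 191159
T ≈ 33.13 °C (< 100 °C, so full condensation is consistent).

T_f ≈ 33.1 °C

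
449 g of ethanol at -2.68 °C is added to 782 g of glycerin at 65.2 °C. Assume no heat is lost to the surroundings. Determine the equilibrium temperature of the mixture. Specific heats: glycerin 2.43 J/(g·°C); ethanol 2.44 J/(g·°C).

T_f ≈ 40.4 °C

Energy conservation, ΣQ = 0:
782·2.43·(T − 65.2) + 449·2.44·(T − (-2.68)) = 0
(1900.3 + 1095.6) T = 1900.3·65.2 + 1095.6·(-2.68)
T = 120961 / 2995.8 = 40.4 °C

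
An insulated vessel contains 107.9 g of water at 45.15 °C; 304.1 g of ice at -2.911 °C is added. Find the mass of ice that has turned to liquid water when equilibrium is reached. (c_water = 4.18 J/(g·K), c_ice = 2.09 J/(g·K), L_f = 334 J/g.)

Water can give up m c ΔT = 107.9×4.18×45.15 = 20364 J before reaching 0 °C.
Of that, 304.1×2.09×2.911 = 1850.1 J goes to bring the ice to 0 °C, leaving 18514 J.
Fully melting the ice requires m_ice L_f = 304.1×334 = 101569 J.
Since 18514 < 101569 J, not all the ice melts; equilibrium is at 0 °C.
m_melt = 18514 / L_f = 55.43 g.

m_melted ≈ 55.4 g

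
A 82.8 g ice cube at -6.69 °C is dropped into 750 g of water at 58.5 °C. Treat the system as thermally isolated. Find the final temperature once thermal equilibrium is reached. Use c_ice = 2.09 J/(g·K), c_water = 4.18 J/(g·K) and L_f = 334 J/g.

T_f ≈ 44.4 °C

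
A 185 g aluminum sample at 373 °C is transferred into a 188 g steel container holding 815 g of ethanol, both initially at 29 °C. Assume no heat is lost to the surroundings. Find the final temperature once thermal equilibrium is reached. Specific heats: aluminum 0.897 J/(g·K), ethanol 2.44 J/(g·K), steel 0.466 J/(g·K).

T_f ≈ 54.5 °C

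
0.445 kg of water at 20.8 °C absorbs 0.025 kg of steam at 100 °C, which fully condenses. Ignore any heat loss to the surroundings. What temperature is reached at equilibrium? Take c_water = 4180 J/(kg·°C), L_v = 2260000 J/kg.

Energy balance with sensible and latent terms:
condense steam: −0.025·2260000 = −56500; condensate cools 100→T: 0.025·4180·(T − 100) = 104.5(T − 100); water warms: 0.445·4180·(T − 20.8) = 1860.1(T − 20.8)
1964.6 T = 56500 + 10450 + 38690 = 105640
T ≈ 53.77 °C (< 100 °C, so full condensation is consistent).

T_f ≈ 53.8 °C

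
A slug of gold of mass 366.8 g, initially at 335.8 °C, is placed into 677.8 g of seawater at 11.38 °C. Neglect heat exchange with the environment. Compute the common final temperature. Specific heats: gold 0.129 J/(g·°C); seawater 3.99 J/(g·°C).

T_f ≈ 17.0 °C

Taking heat into each body as positive, Σ m c ΔT = 0:
366.8·0.129·(T − 335.8) + 677.8·3.99·(T − 11.38) = 0
2751.7 T = 46665
T = 46665/2751.7 ≈ 16.96 °C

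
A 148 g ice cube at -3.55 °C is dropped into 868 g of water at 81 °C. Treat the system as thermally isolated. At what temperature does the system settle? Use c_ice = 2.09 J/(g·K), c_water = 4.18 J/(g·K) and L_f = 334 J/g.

Setting the total heat transfer to zero:
warm ice to 0 °C: 148×2.09×(0 − (-3.55)) = 1098.1
  fusion: m_ice L_f = 148×334 = 49432
  warm the meltwater: 618.64 T
  water cools: 868×4.18×(T − 81) = 3628.2(T − 81)
4246.9 T = 293887 − 50530 = 243357
T ≈ 57.30 °C (positive, so assuming full melt was valid).

T_f ≈ 57.3 °C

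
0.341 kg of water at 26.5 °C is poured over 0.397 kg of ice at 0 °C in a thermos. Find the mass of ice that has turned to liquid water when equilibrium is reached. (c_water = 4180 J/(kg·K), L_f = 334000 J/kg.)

m_melted ≈ 0.113 kg

Cooling the water to 0 °C releases 0.341×4180×26.5 = 37773 J.
Fully melting the ice requires m_ice L_f = 0.397×334000 = 132598 J.
That's not enough to melt it all — equilibrium is at 0 °C with ice remaining.
m_melted×334000 = 37773  ⇒  m_melted ≈ 0.1131 kg.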